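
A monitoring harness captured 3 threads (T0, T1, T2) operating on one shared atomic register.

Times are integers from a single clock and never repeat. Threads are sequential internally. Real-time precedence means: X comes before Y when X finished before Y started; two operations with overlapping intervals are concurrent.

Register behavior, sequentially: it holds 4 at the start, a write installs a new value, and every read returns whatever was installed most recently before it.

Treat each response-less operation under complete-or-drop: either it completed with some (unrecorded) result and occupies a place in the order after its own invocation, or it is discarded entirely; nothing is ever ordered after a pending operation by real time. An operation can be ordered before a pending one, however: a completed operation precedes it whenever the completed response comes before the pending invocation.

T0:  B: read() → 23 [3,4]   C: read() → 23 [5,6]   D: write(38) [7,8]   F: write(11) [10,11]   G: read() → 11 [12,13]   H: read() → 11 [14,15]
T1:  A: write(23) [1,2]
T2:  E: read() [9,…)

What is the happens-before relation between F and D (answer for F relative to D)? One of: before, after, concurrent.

after

F spans [10,11], D spans [7,8]
resp(D)=8 < inv(F)=10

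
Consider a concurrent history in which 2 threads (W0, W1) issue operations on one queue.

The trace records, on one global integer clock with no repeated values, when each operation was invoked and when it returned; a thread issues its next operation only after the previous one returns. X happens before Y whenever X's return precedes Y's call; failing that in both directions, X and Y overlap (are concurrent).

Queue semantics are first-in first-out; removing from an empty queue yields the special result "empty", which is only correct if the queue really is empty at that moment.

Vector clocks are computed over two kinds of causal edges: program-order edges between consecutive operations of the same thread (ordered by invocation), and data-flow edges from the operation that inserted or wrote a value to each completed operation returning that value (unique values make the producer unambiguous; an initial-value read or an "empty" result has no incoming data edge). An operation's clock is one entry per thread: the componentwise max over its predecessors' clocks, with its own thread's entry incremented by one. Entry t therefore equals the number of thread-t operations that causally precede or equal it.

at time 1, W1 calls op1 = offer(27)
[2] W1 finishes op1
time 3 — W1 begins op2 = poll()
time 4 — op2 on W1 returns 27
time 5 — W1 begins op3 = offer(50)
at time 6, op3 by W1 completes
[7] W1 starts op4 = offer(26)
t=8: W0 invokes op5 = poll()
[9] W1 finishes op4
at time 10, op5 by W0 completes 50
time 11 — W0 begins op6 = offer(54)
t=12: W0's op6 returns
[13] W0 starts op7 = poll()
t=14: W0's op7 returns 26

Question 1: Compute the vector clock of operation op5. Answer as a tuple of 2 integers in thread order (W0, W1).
(1, 3)

invoked at 1, op1 has no predecessors; its own W1 bump gives (0, 1)
invoked at 3, op2 merges VC(op1)=(0, 1) and bumps W1's slot → (0, 2)
invoked at 5, op3 merges VC(op2)=(0, 2) and bumps W1's slot → (0, 3)
invoked at 7, op4 merges VC(op3)=(0, 3) and bumps W1's slot → (0, 4)
invoked at 8, op5 merges VC(op3)=(0, 3) and bumps W0's slot → (1, 3)
invoked at 11, op6 merges VC(op5)=(1, 3) and bumps W0's slot → (2, 3)
invoked at 13, op7 merges VC(op4)=(0, 4), VC(op6)=(2, 3) and bumps W0's slot → (3, 4)
target: VC(op5) = (1, 3)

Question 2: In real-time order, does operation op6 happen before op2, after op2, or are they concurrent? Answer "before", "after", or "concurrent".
after

op6 spans [11,12], op2 spans [3,4]
resp(op2)=4 < inv(op6)=11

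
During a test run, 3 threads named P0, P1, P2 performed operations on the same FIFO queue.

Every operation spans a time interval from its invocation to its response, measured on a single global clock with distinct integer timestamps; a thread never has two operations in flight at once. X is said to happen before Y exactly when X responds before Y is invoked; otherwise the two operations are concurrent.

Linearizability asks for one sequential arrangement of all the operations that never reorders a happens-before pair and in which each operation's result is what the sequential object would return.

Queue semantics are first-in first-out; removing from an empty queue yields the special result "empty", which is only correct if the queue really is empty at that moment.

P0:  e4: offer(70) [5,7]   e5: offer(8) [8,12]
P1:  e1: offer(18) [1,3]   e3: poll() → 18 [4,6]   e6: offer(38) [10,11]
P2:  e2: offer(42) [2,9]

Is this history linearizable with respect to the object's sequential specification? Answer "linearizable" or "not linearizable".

linearizable

witness order: e1, e2, e3, e4, e5, e6
after step 1 (e1 offer(18)): queue <18>
after step 2 (e2 offer(42)): queue <18,42>
after step 3 (e3 poll() → 18): queue <42>
after step 4 (e4 offer(70)): queue <42,70>
after step 5 (e5 offer(8)): queue <42,70,8>
after step 6 (e6 offer(38)): queue <42,70,8,38>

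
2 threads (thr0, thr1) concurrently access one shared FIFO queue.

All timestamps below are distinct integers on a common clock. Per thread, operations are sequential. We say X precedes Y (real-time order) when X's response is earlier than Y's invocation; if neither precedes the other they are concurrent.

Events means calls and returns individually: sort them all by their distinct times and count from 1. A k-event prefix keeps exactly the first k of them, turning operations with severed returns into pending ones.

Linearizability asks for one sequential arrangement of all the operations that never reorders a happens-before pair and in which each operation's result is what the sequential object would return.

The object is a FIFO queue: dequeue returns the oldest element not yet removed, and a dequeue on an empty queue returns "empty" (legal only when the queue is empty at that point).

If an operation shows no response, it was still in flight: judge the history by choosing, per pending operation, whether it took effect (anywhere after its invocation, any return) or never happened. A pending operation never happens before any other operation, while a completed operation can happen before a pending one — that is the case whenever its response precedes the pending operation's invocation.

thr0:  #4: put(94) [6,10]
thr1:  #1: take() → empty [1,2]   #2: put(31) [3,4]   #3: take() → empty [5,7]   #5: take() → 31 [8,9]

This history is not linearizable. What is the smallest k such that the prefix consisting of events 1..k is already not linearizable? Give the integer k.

events 1..6 are linearizable, e.g. via #1, #2:
after step 1 (#1 take() → empty): queue <>
after step 2 (#2 put(31)): queue <31>
event 7 — #3's response, time 7 — after it, nothing linearizes
no completion choice of the 1 pending operation (#4) rescues it — every subset was tried
sample order #1, #2, #3 (pending dropped) stalls at step 3 — #3 take() → empty has no legal effect

7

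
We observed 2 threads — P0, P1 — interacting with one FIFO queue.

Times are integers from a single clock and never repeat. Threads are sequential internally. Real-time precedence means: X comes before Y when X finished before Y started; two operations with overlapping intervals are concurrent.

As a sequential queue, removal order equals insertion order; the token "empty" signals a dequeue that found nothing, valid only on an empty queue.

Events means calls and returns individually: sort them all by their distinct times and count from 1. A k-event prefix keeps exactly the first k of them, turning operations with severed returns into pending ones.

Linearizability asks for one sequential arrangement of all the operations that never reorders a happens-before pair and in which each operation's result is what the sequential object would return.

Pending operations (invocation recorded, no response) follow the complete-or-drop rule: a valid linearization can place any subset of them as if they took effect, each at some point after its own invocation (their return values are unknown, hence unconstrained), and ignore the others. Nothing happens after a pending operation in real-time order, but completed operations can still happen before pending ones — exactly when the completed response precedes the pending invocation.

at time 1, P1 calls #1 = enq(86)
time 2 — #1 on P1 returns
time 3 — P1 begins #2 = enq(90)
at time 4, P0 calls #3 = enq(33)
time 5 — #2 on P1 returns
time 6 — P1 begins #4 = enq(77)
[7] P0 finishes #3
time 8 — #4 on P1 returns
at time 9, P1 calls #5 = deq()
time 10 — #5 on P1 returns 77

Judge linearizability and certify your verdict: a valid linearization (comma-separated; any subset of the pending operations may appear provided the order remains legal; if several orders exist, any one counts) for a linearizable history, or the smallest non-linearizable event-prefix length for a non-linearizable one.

not linearizable — minimal violating prefix: 10 events

prefix check: 1..9 passes, 1..10 fails once #5's time-10 response joins
3 orders of the 5 completed FIFO queue ops respect real time; none is legal
for example #1, #2, #3, #4, #5 fails at step 5: #5 deq() → 77 is not legal there
for example #1, #2, #4, #3, #5 fails at step 5: #5 deq() → 77 is not legal there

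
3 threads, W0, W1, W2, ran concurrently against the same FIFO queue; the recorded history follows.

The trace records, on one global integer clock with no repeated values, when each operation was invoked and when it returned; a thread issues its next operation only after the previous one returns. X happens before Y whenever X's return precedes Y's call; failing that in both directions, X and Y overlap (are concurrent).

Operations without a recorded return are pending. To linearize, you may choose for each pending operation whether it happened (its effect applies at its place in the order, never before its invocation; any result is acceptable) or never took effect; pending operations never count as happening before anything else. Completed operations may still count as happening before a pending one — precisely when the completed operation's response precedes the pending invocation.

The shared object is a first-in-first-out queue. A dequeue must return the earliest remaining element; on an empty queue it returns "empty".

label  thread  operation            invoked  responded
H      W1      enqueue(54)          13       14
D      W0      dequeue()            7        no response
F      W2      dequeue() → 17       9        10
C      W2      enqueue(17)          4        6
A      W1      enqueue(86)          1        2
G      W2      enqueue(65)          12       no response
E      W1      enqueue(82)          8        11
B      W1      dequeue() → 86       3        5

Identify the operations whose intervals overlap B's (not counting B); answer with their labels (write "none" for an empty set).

C

overlap test against B [3,5]: concurrent iff the interval meets 3..5
A [1,2]: before
C [4,6]: concurrent
D [7,…): after
E [8,11]: after
F [9,10]: after
G [12,…): after
H [13,14]: after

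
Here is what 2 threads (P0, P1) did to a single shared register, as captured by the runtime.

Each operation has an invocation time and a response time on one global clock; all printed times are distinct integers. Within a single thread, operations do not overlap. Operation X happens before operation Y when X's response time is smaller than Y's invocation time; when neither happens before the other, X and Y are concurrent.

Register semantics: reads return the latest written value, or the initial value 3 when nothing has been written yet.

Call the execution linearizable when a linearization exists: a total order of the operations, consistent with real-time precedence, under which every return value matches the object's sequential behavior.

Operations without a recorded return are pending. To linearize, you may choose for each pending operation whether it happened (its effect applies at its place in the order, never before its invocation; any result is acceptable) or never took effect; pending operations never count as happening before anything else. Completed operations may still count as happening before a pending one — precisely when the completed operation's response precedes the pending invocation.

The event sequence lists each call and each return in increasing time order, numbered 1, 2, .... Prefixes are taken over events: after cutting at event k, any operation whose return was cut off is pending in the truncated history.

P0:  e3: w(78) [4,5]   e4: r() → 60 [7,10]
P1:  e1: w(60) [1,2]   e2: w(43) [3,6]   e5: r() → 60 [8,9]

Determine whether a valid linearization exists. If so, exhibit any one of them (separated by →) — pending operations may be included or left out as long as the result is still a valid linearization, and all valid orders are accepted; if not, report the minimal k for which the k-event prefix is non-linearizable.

not linearizable — minimal violating prefix: 9 events

the violation lands at event 9, e5's response at time 9: events 1..8 linearize, events 1..9 do not
the 4 completed operations admit 2 real-time orders; each fails the register replay
no completion choice of the 1 pending operation (e4) rescues it — every subset was tried
take e1, e2, e3, e5 (pending dropped): step 4 already fails, because e5 r() → 60 cannot occur there
take e1, e3, e2, e5 (pending dropped): step 4 already fails, because e5 r() → 60 cannot occur there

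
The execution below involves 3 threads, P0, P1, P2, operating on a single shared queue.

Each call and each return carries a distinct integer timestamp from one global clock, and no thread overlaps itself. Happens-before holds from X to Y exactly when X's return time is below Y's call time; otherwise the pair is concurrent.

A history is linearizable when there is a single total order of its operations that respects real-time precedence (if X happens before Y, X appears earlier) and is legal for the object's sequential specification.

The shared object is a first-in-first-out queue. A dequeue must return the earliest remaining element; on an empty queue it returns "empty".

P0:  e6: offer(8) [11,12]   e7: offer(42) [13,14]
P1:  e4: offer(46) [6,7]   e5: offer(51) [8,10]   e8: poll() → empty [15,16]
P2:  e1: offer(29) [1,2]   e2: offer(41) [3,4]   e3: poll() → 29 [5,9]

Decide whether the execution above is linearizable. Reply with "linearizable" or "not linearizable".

events 1..15 are fine; event 16 — the response of e8 at time 16 — makes the prefix non-linearizable
3 orders of the 8 completed queue ops respect real time; none is legal
sample order e1, e2, e3, e4, e5, e6, e7, e8 stalls at step 8 — e8 poll() → empty has no legal effect
sample order e1, e2, e4, e3, e5, e6, e7, e8 stalls at step 8 — e8 poll() → empty has no legal effect

not linearizable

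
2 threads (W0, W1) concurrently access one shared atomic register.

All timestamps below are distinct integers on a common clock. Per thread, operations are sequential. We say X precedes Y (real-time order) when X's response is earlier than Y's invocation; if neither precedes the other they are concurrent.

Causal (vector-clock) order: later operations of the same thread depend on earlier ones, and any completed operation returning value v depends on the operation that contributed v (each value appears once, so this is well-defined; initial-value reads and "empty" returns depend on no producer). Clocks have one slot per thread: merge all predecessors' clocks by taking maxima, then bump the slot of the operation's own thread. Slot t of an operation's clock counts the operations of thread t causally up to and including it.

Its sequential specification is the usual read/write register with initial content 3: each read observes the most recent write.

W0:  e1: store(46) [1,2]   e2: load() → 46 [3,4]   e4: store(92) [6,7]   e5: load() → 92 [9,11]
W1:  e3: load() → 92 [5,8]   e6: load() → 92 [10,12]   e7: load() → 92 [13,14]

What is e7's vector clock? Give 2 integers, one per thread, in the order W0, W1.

(3, 3)

no predecessors for e1 (invoked 1): W0 increments from zero → (1, 0)
e2, invoked 3, takes VC(e1)=(1, 0) under max, adds 1 for W0 → (2, 0)
e4, invoked 6, takes VC(e2)=(2, 0) under max, adds 1 for W0 → (3, 0)
e3, invoked 5, takes VC(e4)=(3, 0) under max, adds 1 for W1 → (3, 1)
e5, invoked 9, takes VC(e4)=(3, 0) under max, adds 1 for W0 → (4, 0)
e6, invoked 10, takes VC(e3)=(3, 1), VC(e4)=(3, 0) under max, adds 1 for W1 → (3, 2)
e7, invoked 13, takes VC(e4)=(3, 0), VC(e6)=(3, 2) under max, adds 1 for W1 → (3, 3)
target: VC(e7) = (3, 3)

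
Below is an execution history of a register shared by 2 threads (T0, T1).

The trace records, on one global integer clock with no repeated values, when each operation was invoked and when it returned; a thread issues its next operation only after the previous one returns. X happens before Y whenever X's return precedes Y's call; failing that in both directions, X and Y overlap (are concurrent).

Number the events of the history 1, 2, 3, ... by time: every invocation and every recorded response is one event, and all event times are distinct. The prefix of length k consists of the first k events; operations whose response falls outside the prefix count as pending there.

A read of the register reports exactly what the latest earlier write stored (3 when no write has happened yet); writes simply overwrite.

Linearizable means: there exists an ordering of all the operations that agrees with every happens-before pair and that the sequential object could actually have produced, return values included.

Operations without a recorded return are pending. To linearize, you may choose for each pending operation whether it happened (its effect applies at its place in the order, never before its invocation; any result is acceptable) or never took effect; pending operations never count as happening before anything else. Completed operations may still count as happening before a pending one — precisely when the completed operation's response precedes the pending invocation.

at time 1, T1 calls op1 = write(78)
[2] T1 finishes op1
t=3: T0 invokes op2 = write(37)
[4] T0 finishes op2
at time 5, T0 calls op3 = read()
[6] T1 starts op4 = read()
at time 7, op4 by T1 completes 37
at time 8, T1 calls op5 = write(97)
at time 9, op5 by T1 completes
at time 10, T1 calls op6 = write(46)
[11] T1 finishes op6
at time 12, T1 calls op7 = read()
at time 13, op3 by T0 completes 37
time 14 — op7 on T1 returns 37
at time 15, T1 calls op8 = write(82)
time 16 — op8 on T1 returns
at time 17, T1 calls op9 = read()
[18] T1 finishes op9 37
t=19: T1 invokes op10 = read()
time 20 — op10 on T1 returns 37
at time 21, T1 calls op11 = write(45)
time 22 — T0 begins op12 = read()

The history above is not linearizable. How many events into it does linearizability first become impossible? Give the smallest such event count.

events 1..13 are linearizable, e.g. via op1, op2, op3, op4, op5, op6:
1. op1 write(78), leaving value 78
2. op2 write(37), leaving value 37
3. op3 read() → 37, leaving value 37
4. op4 read() → 37, leaving value 37
5. op5 write(97), leaving value 97
6. op6 write(46), leaving value 46
include event 14 — op7 responding at 14 — and every candidate order breaks
sample order op1, op2, op3, op4, op5, op6, op7 stalls at step 7 — op7 read() → 37 has no legal effect
sample order op1, op2, op4, op3, op5, op6, op7 stalls at step 7 — op7 read() → 37 has no legal effect

14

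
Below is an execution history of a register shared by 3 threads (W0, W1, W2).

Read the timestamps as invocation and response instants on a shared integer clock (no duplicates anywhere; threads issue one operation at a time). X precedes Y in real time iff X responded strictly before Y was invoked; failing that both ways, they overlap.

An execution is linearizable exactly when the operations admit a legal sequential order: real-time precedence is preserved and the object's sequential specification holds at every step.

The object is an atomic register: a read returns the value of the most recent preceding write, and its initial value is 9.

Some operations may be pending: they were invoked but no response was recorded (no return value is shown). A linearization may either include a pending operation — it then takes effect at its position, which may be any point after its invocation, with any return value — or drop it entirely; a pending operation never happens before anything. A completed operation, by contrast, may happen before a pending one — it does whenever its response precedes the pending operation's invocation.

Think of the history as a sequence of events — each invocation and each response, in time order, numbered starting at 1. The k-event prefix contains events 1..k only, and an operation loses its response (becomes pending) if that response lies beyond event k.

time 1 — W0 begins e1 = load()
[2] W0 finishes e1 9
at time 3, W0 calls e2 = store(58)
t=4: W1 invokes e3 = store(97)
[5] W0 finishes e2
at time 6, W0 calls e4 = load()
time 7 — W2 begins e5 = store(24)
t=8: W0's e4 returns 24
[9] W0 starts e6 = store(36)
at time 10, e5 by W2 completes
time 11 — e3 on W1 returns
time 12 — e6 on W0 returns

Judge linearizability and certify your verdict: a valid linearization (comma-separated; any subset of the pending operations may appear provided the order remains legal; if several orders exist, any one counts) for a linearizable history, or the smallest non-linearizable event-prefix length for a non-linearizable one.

after step 1 (e1 load() → 9): value 9
after step 2 (e2 store(58)): value 58
after step 3 (e3 store(97)): value 97
after step 4 (e5 store(24)): value 24
after step 5 (e4 load() → 24): value 24
after step 6 (e6 store(36)): value 36

linearizable — witness: e1, e2, e3, e5, e4, e6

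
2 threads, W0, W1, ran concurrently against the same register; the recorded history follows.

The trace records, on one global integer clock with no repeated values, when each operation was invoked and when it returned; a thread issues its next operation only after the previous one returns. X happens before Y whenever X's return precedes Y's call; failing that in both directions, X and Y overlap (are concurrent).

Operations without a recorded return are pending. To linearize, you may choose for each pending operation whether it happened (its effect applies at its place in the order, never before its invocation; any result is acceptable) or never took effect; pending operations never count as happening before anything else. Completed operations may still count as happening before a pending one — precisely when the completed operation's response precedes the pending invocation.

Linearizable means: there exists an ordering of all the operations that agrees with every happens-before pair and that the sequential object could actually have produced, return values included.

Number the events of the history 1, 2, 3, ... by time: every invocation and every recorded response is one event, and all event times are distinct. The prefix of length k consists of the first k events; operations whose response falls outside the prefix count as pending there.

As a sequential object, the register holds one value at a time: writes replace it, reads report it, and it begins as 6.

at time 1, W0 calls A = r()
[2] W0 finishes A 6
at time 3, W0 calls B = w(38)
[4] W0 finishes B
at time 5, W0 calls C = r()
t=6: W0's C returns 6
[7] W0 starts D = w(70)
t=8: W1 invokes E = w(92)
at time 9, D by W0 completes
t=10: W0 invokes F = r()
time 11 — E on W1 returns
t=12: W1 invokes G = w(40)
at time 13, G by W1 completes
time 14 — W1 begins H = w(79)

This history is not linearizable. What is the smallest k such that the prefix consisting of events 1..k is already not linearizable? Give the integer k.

6

one valid order for events 1..5 is A, B:
after step 1 (A r() → 6): value 6
after step 2 (B w(38)): value 38
event 6 — C's response, time 6 — after it, nothing linearizes
one such order, A, B, C, breaks at step 3 where C r() → 6 is illegal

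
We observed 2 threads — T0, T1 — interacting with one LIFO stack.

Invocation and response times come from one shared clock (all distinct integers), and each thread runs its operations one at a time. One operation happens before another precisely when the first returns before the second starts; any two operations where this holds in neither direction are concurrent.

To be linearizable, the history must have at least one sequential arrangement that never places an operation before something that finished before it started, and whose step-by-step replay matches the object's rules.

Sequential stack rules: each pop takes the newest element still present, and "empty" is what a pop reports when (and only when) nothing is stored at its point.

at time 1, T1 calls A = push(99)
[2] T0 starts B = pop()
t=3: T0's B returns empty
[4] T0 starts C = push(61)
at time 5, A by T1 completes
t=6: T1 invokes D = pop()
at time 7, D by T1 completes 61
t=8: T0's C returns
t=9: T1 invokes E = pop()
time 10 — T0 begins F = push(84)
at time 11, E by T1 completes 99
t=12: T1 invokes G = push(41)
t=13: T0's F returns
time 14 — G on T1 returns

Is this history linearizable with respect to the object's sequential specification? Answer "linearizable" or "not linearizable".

one valid linearization: B, A, C, D, E, F, G
after step 1 (B pop() → empty): stack <>
after step 2 (A push(99)): stack <99>
after step 3 (C push(61)): stack <99,61>
after step 4 (D pop() → 61): stack <99>
after step 5 (E pop() → 99): stack <>
after step 6 (F push(84)): stack <84>
after step 7 (G push(41)): stack <84,41>

linearizable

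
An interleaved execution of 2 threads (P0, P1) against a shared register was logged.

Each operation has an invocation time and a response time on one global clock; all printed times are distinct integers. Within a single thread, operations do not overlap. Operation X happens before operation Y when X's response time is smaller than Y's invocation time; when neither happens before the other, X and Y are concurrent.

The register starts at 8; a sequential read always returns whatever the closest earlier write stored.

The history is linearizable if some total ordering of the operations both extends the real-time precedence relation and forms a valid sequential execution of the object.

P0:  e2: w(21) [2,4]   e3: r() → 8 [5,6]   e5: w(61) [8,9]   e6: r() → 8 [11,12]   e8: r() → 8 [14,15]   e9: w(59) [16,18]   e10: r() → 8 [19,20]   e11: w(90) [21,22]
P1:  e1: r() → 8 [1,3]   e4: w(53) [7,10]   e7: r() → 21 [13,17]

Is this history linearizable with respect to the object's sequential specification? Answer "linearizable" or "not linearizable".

prefix check: 1..5 passes, 1..6 fails once e3's time-6 response joins
3 completed operations, 2 real-time-consistent orders — every register replay fails
one such order, e1, e2, e3, breaks at step 3 where e3 r() → 8 is illegal
one such order, e2, e1, e3, breaks at step 2 where e1 r() → 8 is illegal

not linearizable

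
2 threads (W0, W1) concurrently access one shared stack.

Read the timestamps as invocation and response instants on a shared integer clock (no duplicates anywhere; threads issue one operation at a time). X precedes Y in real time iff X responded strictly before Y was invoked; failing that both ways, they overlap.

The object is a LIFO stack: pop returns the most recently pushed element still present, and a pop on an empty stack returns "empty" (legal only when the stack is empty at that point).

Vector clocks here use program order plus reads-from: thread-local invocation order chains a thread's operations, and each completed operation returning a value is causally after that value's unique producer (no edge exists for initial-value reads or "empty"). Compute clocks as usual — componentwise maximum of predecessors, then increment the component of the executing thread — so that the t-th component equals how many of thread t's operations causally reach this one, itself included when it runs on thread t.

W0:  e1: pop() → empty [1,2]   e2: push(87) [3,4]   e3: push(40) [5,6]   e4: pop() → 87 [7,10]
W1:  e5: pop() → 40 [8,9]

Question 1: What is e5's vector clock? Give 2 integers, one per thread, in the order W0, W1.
Answer: (3, 1)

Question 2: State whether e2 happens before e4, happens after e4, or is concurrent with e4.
Answer: before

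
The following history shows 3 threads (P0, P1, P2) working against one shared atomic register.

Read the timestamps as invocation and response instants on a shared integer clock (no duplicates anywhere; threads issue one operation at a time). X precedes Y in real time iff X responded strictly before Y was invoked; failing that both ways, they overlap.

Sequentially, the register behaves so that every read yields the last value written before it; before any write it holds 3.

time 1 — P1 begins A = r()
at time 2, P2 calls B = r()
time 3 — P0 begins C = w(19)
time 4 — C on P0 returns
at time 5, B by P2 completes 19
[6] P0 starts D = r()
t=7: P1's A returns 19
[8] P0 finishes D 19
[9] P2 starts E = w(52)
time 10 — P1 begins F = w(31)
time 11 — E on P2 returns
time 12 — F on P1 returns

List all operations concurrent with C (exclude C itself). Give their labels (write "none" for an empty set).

A, B

overlap test against C [3,4]: concurrent iff the interval meets 3..4
A [1,7]: concurrent
B [2,5]: concurrent
D [6,8]: after
E [9,11]: after
F [10,12]: after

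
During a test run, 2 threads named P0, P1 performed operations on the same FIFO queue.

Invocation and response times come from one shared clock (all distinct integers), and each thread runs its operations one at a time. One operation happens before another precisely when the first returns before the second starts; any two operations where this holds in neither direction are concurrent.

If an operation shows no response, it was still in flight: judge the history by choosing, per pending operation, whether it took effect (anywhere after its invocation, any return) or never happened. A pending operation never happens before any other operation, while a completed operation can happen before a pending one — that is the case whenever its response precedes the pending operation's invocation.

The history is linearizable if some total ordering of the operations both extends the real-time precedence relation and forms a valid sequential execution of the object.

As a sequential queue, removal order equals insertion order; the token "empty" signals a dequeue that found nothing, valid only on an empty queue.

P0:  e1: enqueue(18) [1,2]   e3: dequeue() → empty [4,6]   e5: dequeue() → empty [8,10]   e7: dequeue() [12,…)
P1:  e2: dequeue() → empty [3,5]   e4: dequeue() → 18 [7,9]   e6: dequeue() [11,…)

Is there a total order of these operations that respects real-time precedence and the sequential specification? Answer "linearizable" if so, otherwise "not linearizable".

the violation lands at event 6, e3's response at time 6: events 1..5 linearize, events 1..6 do not
real-time-consistent orders of the 3 completed operations: 2 — all fail the FIFO queue replay
e.g. e1, e2, e3: illegal at step 2, since e2 dequeue() → empty cannot apply there
e.g. e1, e3, e2: illegal at step 2, since e3 dequeue() → empty cannot apply there

not linearizable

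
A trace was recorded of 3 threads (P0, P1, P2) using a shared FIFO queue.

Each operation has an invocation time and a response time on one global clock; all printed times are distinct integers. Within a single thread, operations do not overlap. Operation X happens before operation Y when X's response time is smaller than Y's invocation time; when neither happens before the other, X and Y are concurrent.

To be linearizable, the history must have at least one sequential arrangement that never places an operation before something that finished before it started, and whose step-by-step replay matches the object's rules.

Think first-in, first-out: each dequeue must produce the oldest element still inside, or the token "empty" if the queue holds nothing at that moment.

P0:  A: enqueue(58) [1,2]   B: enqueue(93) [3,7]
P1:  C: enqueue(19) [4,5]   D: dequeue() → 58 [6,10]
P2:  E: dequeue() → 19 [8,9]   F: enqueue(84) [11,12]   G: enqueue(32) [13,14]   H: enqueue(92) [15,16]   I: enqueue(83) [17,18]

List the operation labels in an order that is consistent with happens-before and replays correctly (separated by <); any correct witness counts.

A < C < B < D < E < F < G < H < I

step 1: A enqueue(58) — queue <58>
step 2: C enqueue(19) — queue <58,19>
step 3: B enqueue(93) — queue <58,19,93>
step 4: D dequeue() → 58 — queue <19,93>
step 5: E dequeue() → 19 — queue <93>
step 6: F enqueue(84) — queue <93,84>
step 7: G enqueue(32) — queue <93,84,32>
step 8: H enqueue(92) — queue <93,84,32,92>
step 9: I enqueue(83) — queue <93,84,32,92,83>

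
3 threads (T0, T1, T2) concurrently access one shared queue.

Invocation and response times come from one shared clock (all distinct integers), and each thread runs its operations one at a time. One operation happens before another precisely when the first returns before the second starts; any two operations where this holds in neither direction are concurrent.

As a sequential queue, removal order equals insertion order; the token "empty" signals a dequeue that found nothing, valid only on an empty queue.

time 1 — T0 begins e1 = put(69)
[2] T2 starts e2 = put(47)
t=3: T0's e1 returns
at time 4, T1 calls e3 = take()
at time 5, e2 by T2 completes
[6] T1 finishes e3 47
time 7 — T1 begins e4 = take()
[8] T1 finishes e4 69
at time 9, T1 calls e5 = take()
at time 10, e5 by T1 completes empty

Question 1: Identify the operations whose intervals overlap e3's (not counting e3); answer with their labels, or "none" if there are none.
e2

e3 spans [4,6]: anything still running between times 4 and 6 counts as concurrent
e1 [1,3]: before
e2 [2,5]: concurrent
e4 [7,8]: after
e5 [9,10]: after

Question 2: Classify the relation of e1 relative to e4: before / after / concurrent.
before

e1 spans [1,3], e4 spans [7,8]
resp(e1)=3 < inv(e4)=7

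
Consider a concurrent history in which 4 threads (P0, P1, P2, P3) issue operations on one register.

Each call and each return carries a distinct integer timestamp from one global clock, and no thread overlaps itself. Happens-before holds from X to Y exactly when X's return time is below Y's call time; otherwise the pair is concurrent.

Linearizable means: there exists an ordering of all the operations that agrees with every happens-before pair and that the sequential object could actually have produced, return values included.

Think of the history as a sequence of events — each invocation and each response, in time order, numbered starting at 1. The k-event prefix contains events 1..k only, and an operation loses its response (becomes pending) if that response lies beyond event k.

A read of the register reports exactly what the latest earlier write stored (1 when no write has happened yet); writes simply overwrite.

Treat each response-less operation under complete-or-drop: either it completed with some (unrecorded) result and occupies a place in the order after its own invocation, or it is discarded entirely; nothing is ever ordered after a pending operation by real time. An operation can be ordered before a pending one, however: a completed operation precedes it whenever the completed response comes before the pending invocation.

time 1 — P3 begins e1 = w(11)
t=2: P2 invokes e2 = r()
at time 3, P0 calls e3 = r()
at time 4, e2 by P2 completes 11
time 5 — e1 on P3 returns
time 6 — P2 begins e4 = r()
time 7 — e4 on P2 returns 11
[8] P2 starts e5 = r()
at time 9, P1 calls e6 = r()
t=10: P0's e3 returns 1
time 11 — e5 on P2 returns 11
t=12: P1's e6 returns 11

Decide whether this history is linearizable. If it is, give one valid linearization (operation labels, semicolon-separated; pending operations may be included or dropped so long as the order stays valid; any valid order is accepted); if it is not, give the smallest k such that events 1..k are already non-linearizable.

linearizable — witness: e3; e1; e2; e4; e5; e6

step 1: e3 r() → 1 — value 1
step 2: e1 w(11) — value 11
step 3: e2 r() → 11 — value 11
step 4: e4 r() → 11 — value 11
step 5: e5 r() → 11 — value 11
step 6: e6 r() → 11 — value 11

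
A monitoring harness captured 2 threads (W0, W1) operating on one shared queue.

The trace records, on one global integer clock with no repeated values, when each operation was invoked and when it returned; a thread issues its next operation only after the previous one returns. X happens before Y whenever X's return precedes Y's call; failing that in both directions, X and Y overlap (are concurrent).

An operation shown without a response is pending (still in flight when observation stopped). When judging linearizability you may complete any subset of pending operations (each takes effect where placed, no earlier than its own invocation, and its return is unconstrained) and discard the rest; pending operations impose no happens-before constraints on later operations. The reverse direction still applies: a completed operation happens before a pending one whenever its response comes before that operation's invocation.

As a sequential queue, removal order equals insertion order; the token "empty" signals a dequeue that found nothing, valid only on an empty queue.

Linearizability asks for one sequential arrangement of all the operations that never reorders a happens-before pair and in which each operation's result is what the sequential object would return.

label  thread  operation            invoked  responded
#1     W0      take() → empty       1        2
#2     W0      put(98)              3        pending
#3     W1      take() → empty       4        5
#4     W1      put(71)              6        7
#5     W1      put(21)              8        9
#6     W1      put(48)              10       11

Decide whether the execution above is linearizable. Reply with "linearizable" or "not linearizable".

one valid linearization: #1, #3, #2, #4, #5, #6
step 1: #1 take() → empty — queue <>
step 2: #3 take() → empty — queue <>
step 3: #2 put(98) (pending, included) — queue <98>
step 4: #4 put(71) — queue <98,71>
step 5: #5 put(21) — queue <98,71,21>
step 6: #6 put(48) — queue <98,71,21,48>

linearizable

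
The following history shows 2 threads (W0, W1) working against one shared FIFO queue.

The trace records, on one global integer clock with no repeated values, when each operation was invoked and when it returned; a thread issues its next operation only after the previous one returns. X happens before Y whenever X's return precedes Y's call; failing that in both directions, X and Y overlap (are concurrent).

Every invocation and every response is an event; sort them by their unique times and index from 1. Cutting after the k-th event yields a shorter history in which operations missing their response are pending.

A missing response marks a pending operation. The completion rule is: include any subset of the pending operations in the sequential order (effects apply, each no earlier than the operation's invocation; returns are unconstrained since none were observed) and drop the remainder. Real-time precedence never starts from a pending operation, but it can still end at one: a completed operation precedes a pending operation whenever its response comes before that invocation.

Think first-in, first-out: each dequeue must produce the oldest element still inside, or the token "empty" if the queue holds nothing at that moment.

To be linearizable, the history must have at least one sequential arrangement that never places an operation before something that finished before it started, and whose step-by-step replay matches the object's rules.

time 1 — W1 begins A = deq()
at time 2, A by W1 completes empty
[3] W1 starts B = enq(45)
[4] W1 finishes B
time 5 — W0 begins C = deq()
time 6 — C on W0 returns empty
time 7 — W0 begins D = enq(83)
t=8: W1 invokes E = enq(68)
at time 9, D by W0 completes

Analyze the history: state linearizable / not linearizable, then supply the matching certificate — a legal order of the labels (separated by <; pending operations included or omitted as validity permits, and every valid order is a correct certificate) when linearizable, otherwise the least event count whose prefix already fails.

not linearizable — minimal violating prefix: 6 events

prefix check: 1..5 passes, 1..6 fails once C's time-6 response joins
exactly one order of the 3 completed ops respects real time; the FIFO queue replay fails
e.g. A, B, C: illegal at step 3, since C deq() → empty cannot apply there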